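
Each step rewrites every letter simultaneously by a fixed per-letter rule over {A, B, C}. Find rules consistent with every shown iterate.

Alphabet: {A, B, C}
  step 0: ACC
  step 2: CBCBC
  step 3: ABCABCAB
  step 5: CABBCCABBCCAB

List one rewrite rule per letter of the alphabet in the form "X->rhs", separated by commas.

A->B, B->C, C->AB

  step 2 ⇒ step 3: CBCBC ⇒ AB·C·AB·C·AB
    B ↦ C
    C ↦ AB
    A ↦ B  (constrained at step 0)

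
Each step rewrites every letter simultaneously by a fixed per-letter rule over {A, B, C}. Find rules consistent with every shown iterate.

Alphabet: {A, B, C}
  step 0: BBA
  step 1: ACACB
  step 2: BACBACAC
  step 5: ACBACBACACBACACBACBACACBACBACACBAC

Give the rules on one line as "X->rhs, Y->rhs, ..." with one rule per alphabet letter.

  step 1 ⇒ step 2: ACACB ⇒ B·AC·B·AC·AC
    A ↦ B
    B ↦ AC
    C ↦ AC

A->B, B->AC, C->AC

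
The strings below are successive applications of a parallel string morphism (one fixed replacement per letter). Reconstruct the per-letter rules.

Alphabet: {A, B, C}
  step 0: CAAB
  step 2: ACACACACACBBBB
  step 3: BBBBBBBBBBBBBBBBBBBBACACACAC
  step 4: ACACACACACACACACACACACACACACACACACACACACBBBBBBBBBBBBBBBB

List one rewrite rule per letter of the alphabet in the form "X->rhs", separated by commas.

  step 3 ⇒ step 4: BBBBBBBBBBBBBBBBBBBBACACACAC ⇒ AC·AC·AC·AC·AC·AC·AC·AC·AC·AC·AC·AC·AC·AC·AC·AC·AC·AC·AC·AC·B·BBB·B·BBB·B·BBB·B·BBB
    A ↦ B
    B ↦ AC
    C ↦ BBB

A->B, B->AC, C->BBB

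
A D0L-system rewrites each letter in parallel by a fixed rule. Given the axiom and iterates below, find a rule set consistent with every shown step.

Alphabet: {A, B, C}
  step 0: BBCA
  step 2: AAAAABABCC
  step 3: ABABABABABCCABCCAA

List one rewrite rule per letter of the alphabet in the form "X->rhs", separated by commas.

A->AB, B->CC, C->A

  step 2 ⇒ step 3: AAAAABABCC ⇒ AB·AB·AB·AB·AB·CC·AB·CC·A·A
    A ↦ AB
    B ↦ CC
    C ↦ A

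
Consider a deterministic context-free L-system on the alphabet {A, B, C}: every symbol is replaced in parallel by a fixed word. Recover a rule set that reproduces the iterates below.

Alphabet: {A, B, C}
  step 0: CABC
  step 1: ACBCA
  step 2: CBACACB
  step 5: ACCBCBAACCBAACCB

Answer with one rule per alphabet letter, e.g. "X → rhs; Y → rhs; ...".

  step 1 ⇒ step 2: ACBCA ⇒ CB·A·C·A·CB
    A ↦ CB
    B ↦ C
    C ↦ A

A->CB, B->C, C->A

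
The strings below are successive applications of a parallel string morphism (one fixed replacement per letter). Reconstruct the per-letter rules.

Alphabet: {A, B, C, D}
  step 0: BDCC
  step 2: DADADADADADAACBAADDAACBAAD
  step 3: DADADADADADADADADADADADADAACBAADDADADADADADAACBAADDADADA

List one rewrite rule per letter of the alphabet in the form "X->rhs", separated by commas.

A->DA, B->AAD, C->ACB, D->DA

  step 2 ⇒ step 3: DADADADADADAACBAADDAACBAAD ⇒ DA·DA·DA·DA·DA·DA·DA·DA·DA·DA·DA·DA·DA·ACB·AAD·DA·DA·DA·DA·DA·DA·ACB·AAD·DA·DA·DA
    A ↦ DA
    B ↦ AAD
    C ↦ ACB
    D ↦ DA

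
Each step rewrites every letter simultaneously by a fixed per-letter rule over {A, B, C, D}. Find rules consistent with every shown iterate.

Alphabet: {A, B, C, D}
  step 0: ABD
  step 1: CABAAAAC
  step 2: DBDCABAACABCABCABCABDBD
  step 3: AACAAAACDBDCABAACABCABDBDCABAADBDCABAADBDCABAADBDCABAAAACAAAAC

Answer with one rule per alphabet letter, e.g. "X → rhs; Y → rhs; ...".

  step 2 ⇒ step 3: DBDCABAACABCABCABCABDBD ⇒ AAC·AA·AAC·DBD·CAB·AA·CAB·CAB·DBD·CAB·AA·DBD·CAB·AA·DBD·CAB·AA·DBD·CAB·AA·AAC·AA·AAC
    A ↦ CAB
    B ↦ AA
    C ↦ DBD
    D ↦ AAC

A->CAB, B->AA, C->DBD, D->AAC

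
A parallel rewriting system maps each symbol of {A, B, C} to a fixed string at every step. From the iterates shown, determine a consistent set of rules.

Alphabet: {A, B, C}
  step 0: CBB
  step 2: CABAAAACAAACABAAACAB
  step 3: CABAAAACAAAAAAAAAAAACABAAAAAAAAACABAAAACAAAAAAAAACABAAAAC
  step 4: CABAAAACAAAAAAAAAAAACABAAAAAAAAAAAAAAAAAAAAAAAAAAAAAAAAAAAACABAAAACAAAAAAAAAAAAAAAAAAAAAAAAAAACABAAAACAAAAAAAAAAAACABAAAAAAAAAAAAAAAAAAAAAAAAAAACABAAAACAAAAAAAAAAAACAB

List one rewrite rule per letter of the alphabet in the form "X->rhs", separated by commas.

  step 3 ⇒ step 4: CABAAAACAAAAAAAAAAAACABAAAAAAAAACABAAAACAAAAAAAAACABAAAAC ⇒ CAB·AAA·AC·AAA·AAA·AAA·AAA·CAB·AAA·AAA·AAA·AAA·AAA·AAA·AAA·AAA·AAA·AAA·AAA·AAA·CAB·AAA·AC·AAA·AAA·AAA·AAA·AAA·AAA·AAA·AAA·AAA·CAB·AAA·AC·AAA·AAA·AAA·AAA·CAB·AAA·AAA·AAA·AAA·AAA·AAA·AAA·AAA·AAA·CAB·AAA·AC·AAA·AAA·AAA·AAA·CAB
    A ↦ AAA
    B ↦ AC
    C ↦ CAB

A->AAA, B->AC, C->CAB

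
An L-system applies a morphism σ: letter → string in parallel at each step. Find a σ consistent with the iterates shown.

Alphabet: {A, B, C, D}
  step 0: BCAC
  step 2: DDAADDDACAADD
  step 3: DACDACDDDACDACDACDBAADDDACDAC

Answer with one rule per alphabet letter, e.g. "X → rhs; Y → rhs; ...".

  step 2 ⇒ step 3: DDAADDDACAADD ⇒ DAC·DAC·D·D·DAC·DAC·DAC·D·BAA·D·D·DAC·DAC
    A ↦ D
    C ↦ BAA
    D ↦ DAC
    B ↦ AA  (constrained at step 0)

A->D, B->AA, C->BAA, D->DAC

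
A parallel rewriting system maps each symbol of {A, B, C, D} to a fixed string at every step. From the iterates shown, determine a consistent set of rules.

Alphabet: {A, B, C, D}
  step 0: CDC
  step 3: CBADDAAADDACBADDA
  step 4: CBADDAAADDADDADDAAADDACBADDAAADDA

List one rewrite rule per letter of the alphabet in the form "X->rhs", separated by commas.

A->DDA, B->A, C->CB, D->A

  step 3 ⇒ step 4: CBADDAAADDACBADDA ⇒ CB·A·DDA·A·A·DDA·DDA·DDA·A·A·DDA·CB·A·DDA·A·A·DDA
    A ↦ DDA
    B ↦ A
    C ↦ CB
    D ↦ A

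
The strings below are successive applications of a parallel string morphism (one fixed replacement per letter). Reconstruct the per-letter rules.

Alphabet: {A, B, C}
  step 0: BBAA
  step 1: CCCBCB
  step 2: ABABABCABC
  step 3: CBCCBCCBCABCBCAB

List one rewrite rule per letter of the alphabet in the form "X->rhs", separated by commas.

  step 2 ⇒ step 3: ABABABCABC ⇒ CB·C·CB·C·CB·C·AB·CB·C·AB
    A ↦ CB
    B ↦ C
    C ↦ AB

A->CB, B->C, C->AB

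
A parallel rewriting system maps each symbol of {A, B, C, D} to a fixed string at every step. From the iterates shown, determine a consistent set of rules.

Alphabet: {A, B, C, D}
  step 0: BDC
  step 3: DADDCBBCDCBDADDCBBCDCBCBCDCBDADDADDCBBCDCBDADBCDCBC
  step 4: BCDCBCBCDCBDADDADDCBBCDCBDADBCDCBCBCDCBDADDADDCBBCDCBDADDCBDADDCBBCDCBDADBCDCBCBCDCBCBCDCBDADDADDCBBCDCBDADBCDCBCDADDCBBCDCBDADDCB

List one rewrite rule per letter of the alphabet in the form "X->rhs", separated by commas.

  step 3 ⇒ step 4: DADDCBBCDCBDADDCBBCDCBCBCDCBDADDADDCBBCDCBDADBCDCBC ⇒ BC·DC·BC·BC·DCB·DAD·DAD·DCB·BC·DCB·DAD·BC·DC·BC·BC·DCB·DAD·DAD·DCB·BC·DCB·DAD·DCB·DAD·DCB·BC·DCB·DAD·BC·DC·BC·BC·DC·BC·BC·DCB·DAD·DAD·DCB·BC·DCB·DAD·BC·DC·BC·DAD·DCB·BC·DCB·DAD·DCB
    A ↦ DC
    B ↦ DAD
    C ↦ DCB
    D ↦ BC

A->DC, B->DAD, C->DCB, D->BC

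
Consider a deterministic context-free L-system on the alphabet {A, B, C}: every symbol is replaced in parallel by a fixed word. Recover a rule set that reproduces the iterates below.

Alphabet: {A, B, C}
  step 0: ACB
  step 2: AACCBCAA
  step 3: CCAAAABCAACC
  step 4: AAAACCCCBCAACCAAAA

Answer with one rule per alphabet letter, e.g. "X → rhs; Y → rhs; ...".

  step 3 ⇒ step 4: CCAAAABCAACC ⇒ AA·AA·C·C·C·C·BC·AA·C·C·AA·AA
    A ↦ C
    B ↦ BC
    C ↦ AA

A->C, B->BC, C->AA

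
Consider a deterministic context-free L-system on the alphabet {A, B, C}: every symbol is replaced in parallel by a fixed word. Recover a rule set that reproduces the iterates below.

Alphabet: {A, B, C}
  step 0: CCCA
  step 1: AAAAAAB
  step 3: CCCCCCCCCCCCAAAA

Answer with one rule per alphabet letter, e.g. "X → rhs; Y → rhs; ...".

A->B, B->CC, C->AA

  step 0 ⇒ step 1: CCCA ⇒ AA·AA·AA·B
    A ↦ B
    C ↦ AA
    B ↦ CC  (constrained at step 1)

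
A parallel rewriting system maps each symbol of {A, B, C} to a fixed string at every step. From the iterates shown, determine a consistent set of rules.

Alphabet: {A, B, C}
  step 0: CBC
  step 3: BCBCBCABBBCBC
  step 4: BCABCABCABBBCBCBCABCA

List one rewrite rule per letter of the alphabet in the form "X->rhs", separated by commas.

A->BB, B->BC, C->A

  step 3 ⇒ step 4: BCBCBCABBBCBC ⇒ BC·A·BC·A·BC·A·BB·BC·BC·BC·A·BC·A
    A ↦ BB
    B ↦ BC
    C ↦ A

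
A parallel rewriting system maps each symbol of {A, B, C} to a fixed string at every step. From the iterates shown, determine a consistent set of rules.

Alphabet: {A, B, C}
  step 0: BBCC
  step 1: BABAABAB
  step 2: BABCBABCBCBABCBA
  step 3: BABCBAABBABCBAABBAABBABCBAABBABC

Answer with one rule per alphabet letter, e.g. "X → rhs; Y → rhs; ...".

  step 2 ⇒ step 3: BABCBABCBCBABCBA ⇒ BA·BC·BA·AB·BA·BC·BA·AB·BA·AB·BA·BC·BA·AB·BA·BC
    A ↦ BC
    B ↦ BA
    C ↦ AB

A->BC, B->BA, C->AB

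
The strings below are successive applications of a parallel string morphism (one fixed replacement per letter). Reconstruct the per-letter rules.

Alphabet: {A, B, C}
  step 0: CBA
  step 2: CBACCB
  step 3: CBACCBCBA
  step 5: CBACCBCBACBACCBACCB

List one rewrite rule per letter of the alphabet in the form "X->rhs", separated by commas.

  step 2 ⇒ step 3: CBACCB ⇒ CB·A·C·CB·CB·A
    A ↦ C
    B ↦ A
    C ↦ CB

A->C, B->A, C->CB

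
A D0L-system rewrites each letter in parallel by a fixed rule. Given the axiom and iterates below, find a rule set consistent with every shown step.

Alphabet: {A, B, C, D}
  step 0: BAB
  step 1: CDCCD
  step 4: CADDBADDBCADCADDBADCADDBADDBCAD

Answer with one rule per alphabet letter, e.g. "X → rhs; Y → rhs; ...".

A->C, B->CD, C->DB, D->AD

  step 0 ⇒ step 1: BAB ⇒ CD·C·CD
    A ↦ C
    B ↦ CD
    C ↦ DB  (constrained at step 1)
    D ↦ AD  (constrained at step 1)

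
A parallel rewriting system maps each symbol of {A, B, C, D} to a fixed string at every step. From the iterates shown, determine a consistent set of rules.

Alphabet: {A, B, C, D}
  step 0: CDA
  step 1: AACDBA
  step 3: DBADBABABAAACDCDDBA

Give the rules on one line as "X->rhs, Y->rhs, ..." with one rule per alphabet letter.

  step 0 ⇒ step 1: CDA ⇒ AA·CD·BA
    A ↦ BA
    C ↦ AA
    D ↦ CD
    B ↦ D  (constrained at step 1)

A->BA, B->D, C->AA, D->CD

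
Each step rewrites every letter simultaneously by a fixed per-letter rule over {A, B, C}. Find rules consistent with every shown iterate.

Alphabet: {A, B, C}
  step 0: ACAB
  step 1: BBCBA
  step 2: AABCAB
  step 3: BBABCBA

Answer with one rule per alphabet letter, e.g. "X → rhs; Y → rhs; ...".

  step 2 ⇒ step 3: AABCAB ⇒ B·B·A·BC·B·A
    A ↦ B
    B ↦ A
    C ↦ BC

A->B, B->A, C->BC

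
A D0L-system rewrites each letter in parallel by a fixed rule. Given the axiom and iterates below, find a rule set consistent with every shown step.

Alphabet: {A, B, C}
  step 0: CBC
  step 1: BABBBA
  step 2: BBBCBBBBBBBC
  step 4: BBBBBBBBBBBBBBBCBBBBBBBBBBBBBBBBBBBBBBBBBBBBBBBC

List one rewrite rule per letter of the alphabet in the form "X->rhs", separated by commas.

A->BC, B->BB, C->BA

  step 1 ⇒ step 2: BABBBA ⇒ BB·BC·BB·BB·BB·BC
    A ↦ BC
    B ↦ BB
  step 0 ⇒ step 1: CBC ⇒ BA·BB·BA
    C ↦ BA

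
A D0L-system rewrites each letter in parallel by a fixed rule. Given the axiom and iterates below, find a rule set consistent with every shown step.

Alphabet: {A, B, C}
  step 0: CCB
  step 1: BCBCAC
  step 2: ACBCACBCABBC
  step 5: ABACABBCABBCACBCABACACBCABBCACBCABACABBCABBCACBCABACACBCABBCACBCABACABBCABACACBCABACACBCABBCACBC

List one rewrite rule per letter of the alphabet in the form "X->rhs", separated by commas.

  step 1 ⇒ step 2: BCBCAC ⇒ AC·BC·AC·BC·AB·BC
    A ↦ AB
    B ↦ AC
    C ↦ BC

A->AB, B->AC, C->BC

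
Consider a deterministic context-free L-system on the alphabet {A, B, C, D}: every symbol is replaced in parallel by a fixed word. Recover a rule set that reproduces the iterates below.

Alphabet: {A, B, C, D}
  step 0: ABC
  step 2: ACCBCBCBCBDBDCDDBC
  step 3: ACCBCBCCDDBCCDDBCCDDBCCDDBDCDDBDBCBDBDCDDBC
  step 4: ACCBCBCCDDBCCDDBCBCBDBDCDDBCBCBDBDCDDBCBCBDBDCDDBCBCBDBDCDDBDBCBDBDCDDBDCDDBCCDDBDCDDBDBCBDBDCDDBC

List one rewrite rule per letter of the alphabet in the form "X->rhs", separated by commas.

  step 3 ⇒ step 4: ACCBCBCCDDBCCDDBCCDDBCCDDBDCDDBDBCBDBDCDDBC ⇒ ACC·BC·BC·CDD·BC·CDD·BC·BC·BD·BD·CDD·BC·BC·BD·BD·CDD·BC·BC·BD·BD·CDD·BC·BC·BD·BD·CDD·BD·BC·BD·BD·CDD·BD·CDD·BC·CDD·BD·CDD·BD·BC·BD·BD·CDD·BC
    A ↦ ACC
    B ↦ CDD
    C ↦ BC
    D ↦ BD

A->ACC, B->CDD, C->BC, D->BD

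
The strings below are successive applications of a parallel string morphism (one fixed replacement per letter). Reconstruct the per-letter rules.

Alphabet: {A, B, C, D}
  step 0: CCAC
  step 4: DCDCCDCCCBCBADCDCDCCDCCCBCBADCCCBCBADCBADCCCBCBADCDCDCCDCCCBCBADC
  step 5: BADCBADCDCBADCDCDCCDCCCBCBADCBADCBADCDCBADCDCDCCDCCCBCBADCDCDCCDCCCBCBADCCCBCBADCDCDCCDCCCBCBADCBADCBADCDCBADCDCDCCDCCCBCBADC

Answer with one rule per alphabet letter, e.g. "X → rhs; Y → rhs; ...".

  step 4 ⇒ step 5: DCDCCDCCCBCBADCDCDCCDCCCBCBADCCCBCBADCBADCCCBCBADCDCDCCDCCCBCBADC ⇒ BA·DC·BA·DC·DC·BA·DC·DC·DC·C·DC·C·CBC·BA·DC·BA·DC·BA·DC·DC·BA·DC·DC·DC·C·DC·C·CBC·BA·DC·DC·DC·C·DC·C·CBC·BA·DC·C·CBC·BA·DC·DC·DC·C·DC·C·CBC·BA·DC·BA·DC·BA·DC·DC·BA·DC·DC·DC·C·DC·C·CBC·BA·DC
    A ↦ CBC
    B ↦ C
    C ↦ DC
    D ↦ BA

A->CBC, B->C, C->DC, D->BA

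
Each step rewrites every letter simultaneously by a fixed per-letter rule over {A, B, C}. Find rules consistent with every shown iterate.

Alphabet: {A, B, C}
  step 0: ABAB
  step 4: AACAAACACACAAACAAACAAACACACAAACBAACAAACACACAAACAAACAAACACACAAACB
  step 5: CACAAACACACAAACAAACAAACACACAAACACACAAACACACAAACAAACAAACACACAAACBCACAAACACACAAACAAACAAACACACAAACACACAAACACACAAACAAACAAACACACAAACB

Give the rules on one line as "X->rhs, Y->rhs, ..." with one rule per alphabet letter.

  step 4 ⇒ step 5: AACAAACACACAAACAAACAAACACACAAACBAACAAACACACAAACAAACAAACACACAAACB ⇒ CA·CA·AA·CA·CA·CA·AA·CA·AA·CA·AA·CA·CA·CA·AA·CA·CA·CA·AA·CA·CA·CA·AA·CA·AA·CA·AA·CA·CA·CA·AA·CB·CA·CA·AA·CA·CA·CA·AA·CA·AA·CA·AA·CA·CA·CA·AA·CA·CA·CA·AA·CA·CA·CA·AA·CA·AA·CA·AA·CA·CA·CA·AA·CB
    A ↦ CA
    B ↦ CB
    C ↦ AA

A->CA, B->CB, C->AA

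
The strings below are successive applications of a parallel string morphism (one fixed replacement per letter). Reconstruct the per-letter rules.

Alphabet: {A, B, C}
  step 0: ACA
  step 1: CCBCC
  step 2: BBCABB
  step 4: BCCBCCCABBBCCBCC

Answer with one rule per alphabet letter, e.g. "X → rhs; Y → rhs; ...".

  step 1 ⇒ step 2: CCBCC ⇒ B·B·CA·B·B
    B ↦ CA
    C ↦ B
  step 0 ⇒ step 1: ACA ⇒ CC·B·CC
    A ↦ CC

A->CC, B->CA, C->B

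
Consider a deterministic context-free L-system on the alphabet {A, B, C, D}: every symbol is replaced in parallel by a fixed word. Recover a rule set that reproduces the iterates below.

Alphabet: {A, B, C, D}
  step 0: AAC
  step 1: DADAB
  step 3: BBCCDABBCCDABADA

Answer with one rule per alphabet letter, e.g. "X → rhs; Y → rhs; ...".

  step 0 ⇒ step 1: AAC ⇒ DA·DA·B
    A ↦ DA
    C ↦ B
    B ↦ BA  (constrained at step 1)
    D ↦ CC  (constrained at step 1)

A->DA, B->BA, C->B, D->CC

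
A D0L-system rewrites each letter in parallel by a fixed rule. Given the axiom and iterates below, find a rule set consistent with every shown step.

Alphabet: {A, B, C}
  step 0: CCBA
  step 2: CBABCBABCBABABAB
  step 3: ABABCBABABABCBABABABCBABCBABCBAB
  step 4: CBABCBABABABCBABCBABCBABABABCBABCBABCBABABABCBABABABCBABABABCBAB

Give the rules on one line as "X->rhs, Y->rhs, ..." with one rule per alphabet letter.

A->CB, B->AB, C->AB

  step 3 ⇒ step 4: ABABCBABABABCBABABABCBABCBABCBAB ⇒ CB·AB·CB·AB·AB·AB·CB·AB·CB·AB·CB·AB·AB·AB·CB·AB·CB·AB·CB·AB·AB·AB·CB·AB·AB·AB·CB·AB·AB·AB·CB·AB
    A ↦ CB
    B ↦ AB
    C ↦ AB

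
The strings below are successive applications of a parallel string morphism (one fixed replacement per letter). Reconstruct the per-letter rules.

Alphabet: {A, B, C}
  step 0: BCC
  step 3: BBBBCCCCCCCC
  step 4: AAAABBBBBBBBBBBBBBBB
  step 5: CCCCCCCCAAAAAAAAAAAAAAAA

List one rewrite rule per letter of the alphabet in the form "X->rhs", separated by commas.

  step 4 ⇒ step 5: AAAABBBBBBBBBBBBBBBB ⇒ CC·CC·CC·CC·A·A·A·A·A·A·A·A·A·A·A·A·A·A·A·A
    A ↦ CC
    B ↦ A
  step 3 ⇒ step 4: BBBBCCCCCCCC ⇒ A·A·A·A·BB·BB·BB·BB·BB·BB·BB·BB
    C ↦ BB

A->CC, B->A, C->BB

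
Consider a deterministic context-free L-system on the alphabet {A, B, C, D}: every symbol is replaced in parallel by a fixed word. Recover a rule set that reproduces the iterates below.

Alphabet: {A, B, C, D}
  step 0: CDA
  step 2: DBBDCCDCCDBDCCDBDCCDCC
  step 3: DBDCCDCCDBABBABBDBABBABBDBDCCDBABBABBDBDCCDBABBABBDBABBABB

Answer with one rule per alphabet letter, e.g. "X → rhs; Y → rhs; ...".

  step 2 ⇒ step 3: DBBDCCDCCDBDCCDBDCCDCC ⇒ DB·DCC·DCC·DB·ABB·ABB·DB·ABB·ABB·DB·DCC·DB·ABB·ABB·DB·DCC·DB·ABB·ABB·DB·ABB·ABB
    B ↦ DCC
    C ↦ ABB
    D ↦ DB
    A ↦ DBB  (constrained at step 0)

A->DBB, B->DCC, C->ABB, D->DB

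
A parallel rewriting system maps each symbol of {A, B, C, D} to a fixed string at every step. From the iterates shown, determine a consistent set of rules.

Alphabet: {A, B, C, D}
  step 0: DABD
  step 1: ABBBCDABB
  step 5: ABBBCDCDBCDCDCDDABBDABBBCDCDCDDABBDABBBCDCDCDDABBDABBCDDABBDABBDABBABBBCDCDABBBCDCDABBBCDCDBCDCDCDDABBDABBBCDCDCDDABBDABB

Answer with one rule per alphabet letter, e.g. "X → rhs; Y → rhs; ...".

A->B, B->CD, C->D, D->ABB

  step 0 ⇒ step 1: DABD ⇒ ABB·B·CD·ABB
    A ↦ B
    B ↦ CD
    D ↦ ABB
    C ↦ D  (constrained at step 1)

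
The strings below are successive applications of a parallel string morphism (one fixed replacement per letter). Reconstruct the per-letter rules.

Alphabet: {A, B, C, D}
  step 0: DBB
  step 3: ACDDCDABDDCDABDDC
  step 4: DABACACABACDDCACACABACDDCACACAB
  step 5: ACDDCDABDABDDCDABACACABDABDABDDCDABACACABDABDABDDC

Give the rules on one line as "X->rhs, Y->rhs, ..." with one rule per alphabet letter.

A->D, B->DC, C->AB, D->AC

  step 4 ⇒ step 5: DABACACABACDDCACACABACDDCACACAB ⇒ AC·D·DC·D·AB·D·AB·D·DC·D·AB·AC·AC·AB·D·AB·D·AB·D·DC·D·AB·AC·AC·AB·D·AB·D·AB·D·DC
    A ↦ D
    B ↦ DC
    C ↦ AB
    D ↦ AC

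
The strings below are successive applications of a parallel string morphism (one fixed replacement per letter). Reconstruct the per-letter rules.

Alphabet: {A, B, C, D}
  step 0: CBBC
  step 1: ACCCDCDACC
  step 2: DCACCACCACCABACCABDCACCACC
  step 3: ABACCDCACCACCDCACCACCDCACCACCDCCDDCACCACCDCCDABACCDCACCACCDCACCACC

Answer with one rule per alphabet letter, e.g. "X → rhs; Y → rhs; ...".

  step 2 ⇒ step 3: DCACCACCACCABACCABDCACCACC ⇒ AB·ACC·DC·ACC·ACC·DC·ACC·ACC·DC·ACC·ACC·DC·CD·DC·ACC·ACC·DC·CD·AB·ACC·DC·ACC·ACC·DC·ACC·ACC
    A ↦ DC
    B ↦ CD
    C ↦ ACC
    D ↦ AB

A->DC, B->CD, C->ACC, D->AB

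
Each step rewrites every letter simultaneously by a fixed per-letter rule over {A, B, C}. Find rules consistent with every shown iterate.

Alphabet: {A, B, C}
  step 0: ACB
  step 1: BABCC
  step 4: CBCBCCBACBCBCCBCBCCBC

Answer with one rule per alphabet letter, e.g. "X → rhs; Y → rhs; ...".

A->BA, B->C, C->BC

  step 0 ⇒ step 1: ACB ⇒ BA·BC·C
    A ↦ BA
    B ↦ C
    C ↦ BC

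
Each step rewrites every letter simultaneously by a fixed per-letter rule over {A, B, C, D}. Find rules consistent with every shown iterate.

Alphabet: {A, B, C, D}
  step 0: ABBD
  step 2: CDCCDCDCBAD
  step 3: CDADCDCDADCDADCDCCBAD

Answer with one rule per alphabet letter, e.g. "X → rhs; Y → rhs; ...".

  step 2 ⇒ step 3: CDCCDCDCBAD ⇒ CD·AD·CD·CD·AD·CD·AD·CD·C·CB·AD
    A ↦ CB
    B ↦ C
    C ↦ CD
    D ↦ AD

A->CB, B->C, C->CD, D->AD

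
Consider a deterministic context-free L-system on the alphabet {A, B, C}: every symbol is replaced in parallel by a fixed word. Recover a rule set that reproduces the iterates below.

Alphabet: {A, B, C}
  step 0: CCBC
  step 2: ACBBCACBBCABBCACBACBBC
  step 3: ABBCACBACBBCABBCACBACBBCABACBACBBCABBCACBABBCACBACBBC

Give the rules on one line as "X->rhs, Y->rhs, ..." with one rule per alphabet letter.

  step 2 ⇒ step 3: ACBBCACBBCABBCACBACBBC ⇒ AB·BC·ACB·ACB·BC·AB·BC·ACB·ACB·BC·AB·ACB·ACB·BC·AB·BC·ACB·AB·BC·ACB·ACB·BC
    A ↦ AB
    B ↦ ACB
    C ↦ BC

A->AB, B->ACB, C->BC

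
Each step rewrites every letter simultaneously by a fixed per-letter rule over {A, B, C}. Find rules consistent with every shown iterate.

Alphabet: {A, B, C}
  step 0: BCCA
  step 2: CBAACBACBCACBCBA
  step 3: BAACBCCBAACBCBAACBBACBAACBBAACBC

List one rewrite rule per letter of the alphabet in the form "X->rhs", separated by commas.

A->C, B->ACB, C->BA

  step 2 ⇒ step 3: CBAACBACBCACBCBA ⇒ BA·ACB·C·C·BA·ACB·C·BA·ACB·BA·C·BA·ACB·BA·ACB·C
    A ↦ C
    B ↦ ACB
    C ↦ BA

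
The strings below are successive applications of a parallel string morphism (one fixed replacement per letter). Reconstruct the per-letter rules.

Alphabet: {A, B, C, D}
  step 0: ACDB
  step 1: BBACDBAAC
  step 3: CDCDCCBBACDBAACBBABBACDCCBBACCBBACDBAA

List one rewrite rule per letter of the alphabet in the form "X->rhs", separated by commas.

  step 0 ⇒ step 1: ACDB ⇒ BBA·CD·BAA·C
    A ↦ BBA
    B ↦ C
    C ↦ CD
    D ↦ BAA

A->BBA, B->C, C->CD, D->BAA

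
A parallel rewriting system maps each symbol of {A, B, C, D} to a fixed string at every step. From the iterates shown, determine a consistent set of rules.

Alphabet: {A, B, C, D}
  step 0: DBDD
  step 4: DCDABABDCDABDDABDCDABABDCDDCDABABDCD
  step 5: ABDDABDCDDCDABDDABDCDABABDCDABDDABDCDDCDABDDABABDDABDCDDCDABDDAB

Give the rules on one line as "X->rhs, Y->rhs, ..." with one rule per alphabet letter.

A->DC, B->D, C->DD, D->AB

  step 4 ⇒ step 5: DCDABABDCDABDDABDCDABABDCDDCDABABDCD ⇒ AB·DD·AB·DC·D·DC·D·AB·DD·AB·DC·D·AB·AB·DC·D·AB·DD·AB·DC·D·DC·D·AB·DD·AB·AB·DD·AB·DC·D·DC·D·AB·DD·AB
    A ↦ DC
    B ↦ D
    C ↦ DD
    D ↦ AB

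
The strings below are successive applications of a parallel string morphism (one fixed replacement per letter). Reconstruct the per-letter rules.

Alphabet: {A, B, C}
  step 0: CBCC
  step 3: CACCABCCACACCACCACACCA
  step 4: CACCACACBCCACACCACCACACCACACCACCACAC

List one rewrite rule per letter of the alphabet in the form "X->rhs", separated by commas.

A->C, B->BC, C->CA

  step 3 ⇒ step 4: CACCABCCACACCACCACACCA ⇒ CA·C·CA·CA·C·BC·CA·CA·C·CA·C·CA·CA·C·CA·CA·C·CA·C·CA·CA·C
    A ↦ C
    B ↦ BC
    C ↦ CA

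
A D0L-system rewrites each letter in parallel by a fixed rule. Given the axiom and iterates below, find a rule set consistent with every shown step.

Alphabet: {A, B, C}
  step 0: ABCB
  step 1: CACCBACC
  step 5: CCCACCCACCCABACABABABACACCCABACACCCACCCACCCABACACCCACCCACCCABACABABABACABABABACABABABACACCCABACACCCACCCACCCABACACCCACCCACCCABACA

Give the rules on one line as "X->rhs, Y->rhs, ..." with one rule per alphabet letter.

A->CA, B->CC, C->BA

  step 0 ⇒ step 1: ABCB ⇒ CA·CC·BA·CC
    A ↦ CA
    B ↦ CC
    C ↦ BA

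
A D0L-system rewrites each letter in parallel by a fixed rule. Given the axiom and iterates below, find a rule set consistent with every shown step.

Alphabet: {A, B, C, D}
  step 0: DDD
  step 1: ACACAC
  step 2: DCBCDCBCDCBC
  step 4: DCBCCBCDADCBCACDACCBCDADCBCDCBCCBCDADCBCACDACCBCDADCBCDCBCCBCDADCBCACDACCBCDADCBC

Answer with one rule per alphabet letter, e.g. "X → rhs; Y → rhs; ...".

A->D, B->DAD, C->CBC, D->AC

  step 1 ⇒ step 2: ACACAC ⇒ D·CBC·D·CBC·D·CBC
    A ↦ D
    C ↦ CBC
    B ↦ DAD  (constrained at step 2)
  step 0 ⇒ step 1: DDD ⇒ AC·AC·AC
    D ↦ AC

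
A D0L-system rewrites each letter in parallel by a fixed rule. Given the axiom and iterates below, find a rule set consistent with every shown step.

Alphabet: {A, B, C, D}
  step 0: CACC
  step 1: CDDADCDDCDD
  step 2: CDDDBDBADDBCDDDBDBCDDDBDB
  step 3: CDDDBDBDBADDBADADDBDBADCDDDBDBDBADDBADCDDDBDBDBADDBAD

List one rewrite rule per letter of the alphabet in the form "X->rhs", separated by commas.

A->AD, B->AD, C->CDD, D->DB

  step 2 ⇒ step 3: CDDDBDBADDBCDDDBDBCDDDBDB ⇒ CDD·DB·DB·DB·AD·DB·AD·AD·DB·DB·AD·CDD·DB·DB·DB·AD·DB·AD·CDD·DB·DB·DB·AD·DB·AD
    A ↦ AD
    B ↦ AD
    C ↦ CDD
    D ↦ DB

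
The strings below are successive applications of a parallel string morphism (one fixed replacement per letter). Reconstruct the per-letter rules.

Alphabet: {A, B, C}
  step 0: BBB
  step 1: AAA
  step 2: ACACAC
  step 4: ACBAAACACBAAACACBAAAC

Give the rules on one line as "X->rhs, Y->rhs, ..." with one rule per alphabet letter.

  step 1 ⇒ step 2: AAA ⇒ AC·AC·AC
    A ↦ AC
  step 0 ⇒ step 1: BBB ⇒ A·A·A
    B ↦ A
    C ↦ BA  (constrained at step 2)

A->AC, B->A, C->BA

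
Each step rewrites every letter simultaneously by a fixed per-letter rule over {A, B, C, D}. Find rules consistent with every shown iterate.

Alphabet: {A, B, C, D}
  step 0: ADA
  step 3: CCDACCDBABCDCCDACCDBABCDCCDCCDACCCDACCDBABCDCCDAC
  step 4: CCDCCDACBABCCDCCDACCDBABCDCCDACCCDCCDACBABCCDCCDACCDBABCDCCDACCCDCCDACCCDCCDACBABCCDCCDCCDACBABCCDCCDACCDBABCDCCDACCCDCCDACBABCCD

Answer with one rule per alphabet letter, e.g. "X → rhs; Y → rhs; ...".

  step 3 ⇒ step 4: CCDACCDBABCDCCDACCDBABCDCCDCCDACCCDACCDBABCDCCDAC ⇒ CCD·CCD·AC·BAB·CCD·CCD·AC·CD·BAB·CD·CCD·AC·CCD·CCD·AC·BAB·CCD·CCD·AC·CD·BAB·CD·CCD·AC·CCD·CCD·AC·CCD·CCD·AC·BAB·CCD·CCD·CCD·AC·BAB·CCD·CCD·AC·CD·BAB·CD·CCD·AC·CCD·CCD·AC·BAB·CCD
    A ↦ BAB
    B ↦ CD
    C ↦ CCD
    D ↦ AC

A->BAB, B->CD, C->CCD, D->AC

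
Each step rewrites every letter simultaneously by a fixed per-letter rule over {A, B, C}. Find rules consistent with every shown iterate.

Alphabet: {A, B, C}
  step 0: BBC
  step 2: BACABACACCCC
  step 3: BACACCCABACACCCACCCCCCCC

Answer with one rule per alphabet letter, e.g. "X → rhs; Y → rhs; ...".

  step 2 ⇒ step 3: BACABACACCCC ⇒ BA·CA·CC·CA·BA·CA·CC·CA·CC·CC·CC·CC
    A ↦ CA
    B ↦ BA
    C ↦ CC

A->CA, B->BA, C->CC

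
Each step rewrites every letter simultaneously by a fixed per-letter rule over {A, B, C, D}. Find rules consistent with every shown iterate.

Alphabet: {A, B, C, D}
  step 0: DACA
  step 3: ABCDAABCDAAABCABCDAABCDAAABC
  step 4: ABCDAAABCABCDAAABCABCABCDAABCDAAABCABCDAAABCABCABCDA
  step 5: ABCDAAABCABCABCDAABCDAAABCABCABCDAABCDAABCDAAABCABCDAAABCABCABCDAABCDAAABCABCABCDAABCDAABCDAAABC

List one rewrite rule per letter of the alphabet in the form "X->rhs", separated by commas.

A->ABC, B->D, C->A, D->A

  step 4 ⇒ step 5: ABCDAAABCABCDAAABCABCABCDAABCDAAABCABCDAAABCABCABCDA ⇒ ABC·D·A·A·ABC·ABC·ABC·D·A·ABC·D·A·A·ABC·ABC·ABC·D·A·ABC·D·A·ABC·D·A·A·ABC·ABC·D·A·A·ABC·ABC·ABC·D·A·ABC·D·A·A·ABC·ABC·ABC·D·A·ABC·D·A·ABC·D·A·A·ABC
    A ↦ ABC
    B ↦ D
    C ↦ A
    D ↦ A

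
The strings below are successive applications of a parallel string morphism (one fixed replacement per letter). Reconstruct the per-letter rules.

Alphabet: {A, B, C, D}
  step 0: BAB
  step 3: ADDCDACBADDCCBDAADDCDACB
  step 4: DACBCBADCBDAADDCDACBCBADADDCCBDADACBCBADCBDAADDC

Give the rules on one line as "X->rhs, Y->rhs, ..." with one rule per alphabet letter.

A->DA, B->DC, C->AD, D->CB

  step 3 ⇒ step 4: ADDCDACBADDCCBDAADDCDACB ⇒ DA·CB·CB·AD·CB·DA·AD·DC·DA·CB·CB·AD·AD·DC·CB·DA·DA·CB·CB·AD·CB·DA·AD·DC
    A ↦ DA
    B ↦ DC
    C ↦ AD
    D ↦ CB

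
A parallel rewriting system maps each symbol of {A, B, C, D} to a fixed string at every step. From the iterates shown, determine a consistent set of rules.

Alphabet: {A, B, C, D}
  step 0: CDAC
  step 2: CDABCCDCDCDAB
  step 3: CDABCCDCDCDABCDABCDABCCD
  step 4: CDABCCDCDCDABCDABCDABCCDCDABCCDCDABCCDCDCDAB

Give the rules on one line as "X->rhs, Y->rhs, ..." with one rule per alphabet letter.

  step 3 ⇒ step 4: CDABCCDCDCDABCDABCDABCCD ⇒ CD·AB·C·CD·CD·CD·AB·CD·AB·CD·AB·C·CD·CD·AB·C·CD·CD·AB·C·CD·CD·CD·AB
    A ↦ C
    B ↦ CD
    C ↦ CD
    D ↦ AB

A->C, B->CD, C->CD, D->AB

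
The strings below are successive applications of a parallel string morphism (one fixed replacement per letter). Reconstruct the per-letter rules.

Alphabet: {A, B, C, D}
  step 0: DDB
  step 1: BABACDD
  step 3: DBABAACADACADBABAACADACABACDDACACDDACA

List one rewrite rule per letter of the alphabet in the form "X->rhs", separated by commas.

A->ACA, B->CDD, C->D, D->BA

  step 0 ⇒ step 1: DDB ⇒ BA·BA·CDD
    B ↦ CDD
    D ↦ BA
    A ↦ ACA  (constrained at step 1)
    C ↦ D  (constrained at step 1)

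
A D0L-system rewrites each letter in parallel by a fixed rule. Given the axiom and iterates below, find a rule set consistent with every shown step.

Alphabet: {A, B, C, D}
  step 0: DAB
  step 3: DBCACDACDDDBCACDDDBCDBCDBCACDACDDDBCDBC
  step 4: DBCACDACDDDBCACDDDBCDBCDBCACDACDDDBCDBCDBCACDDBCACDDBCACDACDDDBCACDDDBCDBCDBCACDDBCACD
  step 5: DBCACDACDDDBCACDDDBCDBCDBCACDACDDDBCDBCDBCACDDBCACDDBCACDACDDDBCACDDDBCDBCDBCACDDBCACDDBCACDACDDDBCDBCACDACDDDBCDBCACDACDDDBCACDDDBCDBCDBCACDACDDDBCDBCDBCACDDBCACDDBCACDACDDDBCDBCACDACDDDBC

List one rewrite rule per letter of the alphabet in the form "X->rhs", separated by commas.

  step 4 ⇒ step 5: DBCACDACDDDBCACDDDBCDBCDBCACDACDDDBCDBCDBCACDDBCACDDBCACDACDDDBCACDDDBCDBCDBCACDDBCACD ⇒ DBC·AC·D·ACD·D·DBC·ACD·D·DBC·DBC·DBC·AC·D·ACD·D·DBC·DBC·DBC·AC·D·DBC·AC·D·DBC·AC·D·ACD·D·DBC·ACD·D·DBC·DBC·DBC·AC·D·DBC·AC·D·DBC·AC·D·ACD·D·DBC·DBC·AC·D·ACD·D·DBC·DBC·AC·D·ACD·D·DBC·ACD·D·DBC·DBC·DBC·AC·D·ACD·D·DBC·DBC·DBC·AC·D·DBC·AC·D·DBC·AC·D·ACD·D·DBC·DBC·AC·D·ACD·D·DBC
    A ↦ ACD
    B ↦ AC
    C ↦ D
    D ↦ DBC

A->ACD, B->AC, C->D, D->DBC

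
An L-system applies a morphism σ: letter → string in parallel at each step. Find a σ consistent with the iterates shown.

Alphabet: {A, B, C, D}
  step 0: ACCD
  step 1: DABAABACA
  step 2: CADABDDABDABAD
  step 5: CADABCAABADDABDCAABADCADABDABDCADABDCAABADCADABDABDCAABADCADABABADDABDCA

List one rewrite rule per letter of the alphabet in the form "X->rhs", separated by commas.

A->D, B->AB, C->ABA, D->CA

  step 1 ⇒ step 2: DABAABACA ⇒ CA·D·AB·D·D·AB·D·ABA·D
    A ↦ D
    B ↦ AB
    C ↦ ABA
    D ↦ CA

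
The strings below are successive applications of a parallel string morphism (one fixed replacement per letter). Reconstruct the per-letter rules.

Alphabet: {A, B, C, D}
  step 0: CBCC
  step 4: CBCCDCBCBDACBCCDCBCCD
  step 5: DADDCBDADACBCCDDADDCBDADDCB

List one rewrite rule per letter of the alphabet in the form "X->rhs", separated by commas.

  step 4 ⇒ step 5: CBCCDCBCBDACBCCDCBCCD ⇒ D·A·D·D·CB·D·A·D·A·CB·CCD·D·A·D·D·CB·D·A·D·D·CB
    A ↦ CCD
    B ↦ A
    C ↦ D
    D ↦ CB

A->CCD, B->A, C->D, D->CB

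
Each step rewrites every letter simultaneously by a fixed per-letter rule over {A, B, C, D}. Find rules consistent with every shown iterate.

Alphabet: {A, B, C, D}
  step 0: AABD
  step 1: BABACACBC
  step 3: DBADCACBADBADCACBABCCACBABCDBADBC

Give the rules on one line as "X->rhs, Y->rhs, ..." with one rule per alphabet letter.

A->BA, B->CAC, C->D, D->BC

  step 0 ⇒ step 1: AABD ⇒ BA·BA·CAC·BC
    A ↦ BA
    B ↦ CAC
    D ↦ BC
    C ↦ D  (constrained at step 1)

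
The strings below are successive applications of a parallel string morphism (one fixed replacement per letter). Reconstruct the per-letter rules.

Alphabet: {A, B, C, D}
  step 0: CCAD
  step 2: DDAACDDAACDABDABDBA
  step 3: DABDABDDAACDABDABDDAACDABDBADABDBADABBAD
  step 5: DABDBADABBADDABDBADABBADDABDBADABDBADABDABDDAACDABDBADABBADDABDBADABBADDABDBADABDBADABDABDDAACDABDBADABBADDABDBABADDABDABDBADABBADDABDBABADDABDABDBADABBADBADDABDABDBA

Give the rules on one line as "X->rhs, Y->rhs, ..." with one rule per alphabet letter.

  step 2 ⇒ step 3: DDAACDDAACDABDABDBA ⇒ DAB·DAB·D·D·AAC·DAB·DAB·D·D·AAC·DAB·D·BA·DAB·D·BA·DAB·BA·D
    A ↦ D
    B ↦ BA
    C ↦ AAC
    D ↦ DAB

A->D, B->BA, C->AAC, D->DAB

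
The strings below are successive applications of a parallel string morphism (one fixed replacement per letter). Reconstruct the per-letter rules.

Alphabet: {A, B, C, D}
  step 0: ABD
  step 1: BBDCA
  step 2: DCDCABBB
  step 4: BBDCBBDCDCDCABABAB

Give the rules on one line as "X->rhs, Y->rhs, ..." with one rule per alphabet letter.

A->BB, B->DC, C->B, D->A

  step 1 ⇒ step 2: BBDCA ⇒ DC·DC·A·B·BB
    A ↦ BB
    B ↦ DC
    C ↦ B
    D ↦ A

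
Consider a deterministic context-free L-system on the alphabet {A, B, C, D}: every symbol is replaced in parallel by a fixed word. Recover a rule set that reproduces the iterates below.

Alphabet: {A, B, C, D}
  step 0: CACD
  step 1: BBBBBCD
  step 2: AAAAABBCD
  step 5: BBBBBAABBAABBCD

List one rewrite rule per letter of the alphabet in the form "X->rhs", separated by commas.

A->B, B->A, C->BB, D->CD

  step 1 ⇒ step 2: BBBBBCD ⇒ A·A·A·A·A·BB·CD
    B ↦ A
    C ↦ BB
    D ↦ CD
  step 0 ⇒ step 1: CACD ⇒ BB·B·BB·CD
    A ↦ B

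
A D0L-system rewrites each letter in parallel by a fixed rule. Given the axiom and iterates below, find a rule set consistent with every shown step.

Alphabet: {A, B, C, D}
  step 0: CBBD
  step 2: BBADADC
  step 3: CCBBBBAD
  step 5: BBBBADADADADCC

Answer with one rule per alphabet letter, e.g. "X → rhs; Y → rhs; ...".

A->B, B->C, C->AD, D->B

  step 2 ⇒ step 3: BBADADC ⇒ C·C·B·B·B·B·AD
    A ↦ B
    B ↦ C
    C ↦ AD
    D ↦ B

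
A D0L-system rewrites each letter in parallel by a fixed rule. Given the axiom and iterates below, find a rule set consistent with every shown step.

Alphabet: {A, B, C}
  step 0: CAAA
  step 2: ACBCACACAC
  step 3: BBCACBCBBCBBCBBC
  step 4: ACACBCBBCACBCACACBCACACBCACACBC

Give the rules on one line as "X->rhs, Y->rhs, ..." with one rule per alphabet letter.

  step 3 ⇒ step 4: BBCACBCBBCBBCBBC ⇒ AC·AC·BC·B·BC·AC·BC·AC·AC·BC·AC·AC·BC·AC·AC·BC
    A ↦ B
    B ↦ AC
    C ↦ BC

A->B, B->AC, C->BC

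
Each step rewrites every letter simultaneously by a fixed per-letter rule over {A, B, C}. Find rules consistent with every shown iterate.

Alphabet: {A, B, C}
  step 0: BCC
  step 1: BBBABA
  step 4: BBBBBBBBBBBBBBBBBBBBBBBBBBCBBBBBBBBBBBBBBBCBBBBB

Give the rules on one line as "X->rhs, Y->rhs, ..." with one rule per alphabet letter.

A->CB, B->BB, C->BA

  step 0 ⇒ step 1: BCC ⇒ BB·BA·BA
    B ↦ BB
    C ↦ BA
    A ↦ CB  (constrained at step 1)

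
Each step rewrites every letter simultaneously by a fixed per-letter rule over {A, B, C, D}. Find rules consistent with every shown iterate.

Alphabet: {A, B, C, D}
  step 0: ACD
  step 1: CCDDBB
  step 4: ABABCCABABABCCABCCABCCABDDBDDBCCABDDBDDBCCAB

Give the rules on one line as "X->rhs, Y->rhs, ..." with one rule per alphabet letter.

  step 0 ⇒ step 1: ACD ⇒ CC·DDB·B
    A ↦ CC
    C ↦ DDB
    D ↦ B
    B ↦ AB  (constrained at step 1)

A->CC, B->AB, C->DDB, D->B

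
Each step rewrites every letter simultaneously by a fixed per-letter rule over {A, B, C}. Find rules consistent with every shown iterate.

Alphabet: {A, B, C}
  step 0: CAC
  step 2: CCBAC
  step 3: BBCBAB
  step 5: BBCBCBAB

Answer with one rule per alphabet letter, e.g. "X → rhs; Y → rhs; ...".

  step 2 ⇒ step 3: CCBAC ⇒ B·B·C·BA·B
    A ↦ BA
    B ↦ C
    C ↦ B

A->BA, B->C, C->B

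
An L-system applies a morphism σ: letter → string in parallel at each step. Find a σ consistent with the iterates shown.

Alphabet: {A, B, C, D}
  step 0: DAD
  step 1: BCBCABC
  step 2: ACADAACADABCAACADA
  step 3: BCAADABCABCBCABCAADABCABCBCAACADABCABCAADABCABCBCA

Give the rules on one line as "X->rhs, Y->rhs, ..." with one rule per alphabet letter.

A->BCA, B->AC, C->ADA, D->BC

  step 2 ⇒ step 3: ACADAACADABCAACADA ⇒ BCA·ADA·BCA·BC·BCA·BCA·ADA·BCA·BC·BCA·AC·ADA·BCA·BCA·ADA·BCA·BC·BCA
    A ↦ BCA
    B ↦ AC
    C ↦ ADA
    D ↦ BC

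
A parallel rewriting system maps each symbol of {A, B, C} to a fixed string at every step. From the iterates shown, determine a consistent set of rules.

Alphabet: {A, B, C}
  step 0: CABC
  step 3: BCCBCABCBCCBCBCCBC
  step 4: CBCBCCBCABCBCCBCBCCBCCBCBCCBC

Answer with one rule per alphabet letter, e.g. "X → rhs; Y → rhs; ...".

A->AB, B->C, C->BC

  step 3 ⇒ step 4: BCCBCABCBCCBCBCCBC ⇒ C·BC·BC·C·BC·AB·C·BC·C·BC·BC·C·BC·C·BC·BC·C·BC
    A ↦ AB
    B ↦ C
    C ↦ BC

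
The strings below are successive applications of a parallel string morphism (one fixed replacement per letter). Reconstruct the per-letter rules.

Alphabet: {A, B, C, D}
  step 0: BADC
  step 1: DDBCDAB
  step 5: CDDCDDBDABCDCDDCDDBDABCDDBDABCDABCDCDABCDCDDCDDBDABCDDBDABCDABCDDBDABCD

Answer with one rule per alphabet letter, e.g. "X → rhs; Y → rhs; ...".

  step 0 ⇒ step 1: BADC ⇒ D·DB·CD·AB
    A ↦ DB
    B ↦ D
    C ↦ AB
    D ↦ CD

A->DB, B->D, C->AB, D->CD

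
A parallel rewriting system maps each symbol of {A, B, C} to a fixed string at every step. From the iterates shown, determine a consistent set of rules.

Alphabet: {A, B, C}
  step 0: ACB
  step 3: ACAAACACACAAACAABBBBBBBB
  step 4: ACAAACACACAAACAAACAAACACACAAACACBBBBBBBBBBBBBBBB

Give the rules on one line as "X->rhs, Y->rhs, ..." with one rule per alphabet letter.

A->AC, B->BB, C->AA

  step 3 ⇒ step 4: ACAAACACACAAACAABBBBBBBB ⇒ AC·AA·AC·AC·AC·AA·AC·AA·AC·AA·AC·AC·AC·AA·AC·AC·BB·BB·BB·BB·BB·BB·BB·BB
    A ↦ AC
    B ↦ BB
    C ↦ AA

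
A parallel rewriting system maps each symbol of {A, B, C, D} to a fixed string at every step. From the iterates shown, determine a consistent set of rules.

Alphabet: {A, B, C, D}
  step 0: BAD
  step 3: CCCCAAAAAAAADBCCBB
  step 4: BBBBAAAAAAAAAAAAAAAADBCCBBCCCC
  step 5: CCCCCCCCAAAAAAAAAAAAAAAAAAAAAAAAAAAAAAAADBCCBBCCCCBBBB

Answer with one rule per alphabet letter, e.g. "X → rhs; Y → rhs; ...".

  step 4 ⇒ step 5: BBBBAAAAAAAAAAAAAAAADBCCBBCCCC ⇒ CC·CC·CC·CC·AA·AA·AA·AA·AA·AA·AA·AA·AA·AA·AA·AA·AA·AA·AA·AA·DB·CC·B·B·CC·CC·B·B·B·B
    A ↦ AA
    B ↦ CC
    C ↦ B
    D ↦ DB

A->AA, B->CC, C->B, D->DB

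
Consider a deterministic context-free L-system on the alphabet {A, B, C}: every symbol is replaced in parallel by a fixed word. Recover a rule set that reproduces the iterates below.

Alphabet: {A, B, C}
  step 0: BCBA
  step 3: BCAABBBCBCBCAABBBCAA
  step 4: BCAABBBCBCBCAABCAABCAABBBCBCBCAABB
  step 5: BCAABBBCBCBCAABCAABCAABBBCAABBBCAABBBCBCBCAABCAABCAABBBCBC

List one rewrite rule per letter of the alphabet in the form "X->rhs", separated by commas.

A->B, B->BC, C->AA

  step 4 ⇒ step 5: BCAABBBCBCBCAABCAABCAABBBCBCBCAABB ⇒ BC·AA·B·B·BC·BC·BC·AA·BC·AA·BC·AA·B·B·BC·AA·B·B·BC·AA·B·B·BC·BC·BC·AA·BC·AA·BC·AA·B·B·BC·BC
    A ↦ B
    B ↦ BC
    C ↦ AA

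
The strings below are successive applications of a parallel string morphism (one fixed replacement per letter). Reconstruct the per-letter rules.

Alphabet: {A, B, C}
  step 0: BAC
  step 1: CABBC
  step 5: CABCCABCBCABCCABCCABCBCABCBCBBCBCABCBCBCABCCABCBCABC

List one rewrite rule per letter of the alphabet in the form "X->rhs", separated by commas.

A->B, B->CA, C->BC

  step 0 ⇒ step 1: BAC ⇒ CA·B·BC
    A ↦ B
    B ↦ CA
    C ↦ BC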